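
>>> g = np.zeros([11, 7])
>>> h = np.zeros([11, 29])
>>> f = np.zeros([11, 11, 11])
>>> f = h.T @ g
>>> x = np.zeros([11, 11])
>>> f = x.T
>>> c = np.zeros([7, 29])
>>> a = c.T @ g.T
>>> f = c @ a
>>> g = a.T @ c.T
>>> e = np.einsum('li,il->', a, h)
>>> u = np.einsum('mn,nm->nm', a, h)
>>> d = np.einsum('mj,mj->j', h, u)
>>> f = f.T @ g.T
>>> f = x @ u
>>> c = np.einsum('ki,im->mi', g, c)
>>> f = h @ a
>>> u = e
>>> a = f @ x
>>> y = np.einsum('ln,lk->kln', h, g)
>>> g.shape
(11, 7)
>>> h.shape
(11, 29)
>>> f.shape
(11, 11)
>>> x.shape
(11, 11)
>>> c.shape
(29, 7)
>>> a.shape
(11, 11)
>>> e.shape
()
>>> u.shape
()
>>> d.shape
(29,)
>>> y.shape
(7, 11, 29)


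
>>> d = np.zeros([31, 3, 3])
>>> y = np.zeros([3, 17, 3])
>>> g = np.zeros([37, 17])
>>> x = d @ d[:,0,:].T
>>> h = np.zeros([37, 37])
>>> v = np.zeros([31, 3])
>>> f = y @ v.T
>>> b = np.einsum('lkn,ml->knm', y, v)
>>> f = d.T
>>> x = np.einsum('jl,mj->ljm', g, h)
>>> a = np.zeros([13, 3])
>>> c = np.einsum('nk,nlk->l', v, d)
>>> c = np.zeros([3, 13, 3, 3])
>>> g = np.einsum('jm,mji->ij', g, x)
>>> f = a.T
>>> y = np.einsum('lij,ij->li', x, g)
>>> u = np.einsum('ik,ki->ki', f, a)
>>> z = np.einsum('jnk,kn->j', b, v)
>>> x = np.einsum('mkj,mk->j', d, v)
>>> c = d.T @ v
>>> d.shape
(31, 3, 3)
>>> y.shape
(17, 37)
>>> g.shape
(37, 37)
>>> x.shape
(3,)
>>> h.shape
(37, 37)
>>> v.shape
(31, 3)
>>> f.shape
(3, 13)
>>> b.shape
(17, 3, 31)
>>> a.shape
(13, 3)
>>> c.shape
(3, 3, 3)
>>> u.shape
(13, 3)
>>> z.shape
(17,)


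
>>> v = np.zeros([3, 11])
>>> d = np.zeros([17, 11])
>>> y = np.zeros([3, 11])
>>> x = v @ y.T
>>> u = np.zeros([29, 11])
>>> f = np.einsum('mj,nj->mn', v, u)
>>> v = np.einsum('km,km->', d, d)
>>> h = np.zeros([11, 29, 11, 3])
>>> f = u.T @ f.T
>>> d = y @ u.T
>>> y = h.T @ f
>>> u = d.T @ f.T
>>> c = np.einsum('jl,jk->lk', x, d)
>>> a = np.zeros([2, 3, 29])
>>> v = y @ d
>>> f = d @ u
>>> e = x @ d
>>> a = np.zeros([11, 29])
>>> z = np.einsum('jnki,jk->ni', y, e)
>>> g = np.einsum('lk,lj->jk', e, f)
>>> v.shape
(3, 11, 29, 29)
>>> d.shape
(3, 29)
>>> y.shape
(3, 11, 29, 3)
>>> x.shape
(3, 3)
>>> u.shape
(29, 11)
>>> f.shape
(3, 11)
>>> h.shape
(11, 29, 11, 3)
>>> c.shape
(3, 29)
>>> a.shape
(11, 29)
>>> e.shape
(3, 29)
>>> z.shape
(11, 3)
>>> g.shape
(11, 29)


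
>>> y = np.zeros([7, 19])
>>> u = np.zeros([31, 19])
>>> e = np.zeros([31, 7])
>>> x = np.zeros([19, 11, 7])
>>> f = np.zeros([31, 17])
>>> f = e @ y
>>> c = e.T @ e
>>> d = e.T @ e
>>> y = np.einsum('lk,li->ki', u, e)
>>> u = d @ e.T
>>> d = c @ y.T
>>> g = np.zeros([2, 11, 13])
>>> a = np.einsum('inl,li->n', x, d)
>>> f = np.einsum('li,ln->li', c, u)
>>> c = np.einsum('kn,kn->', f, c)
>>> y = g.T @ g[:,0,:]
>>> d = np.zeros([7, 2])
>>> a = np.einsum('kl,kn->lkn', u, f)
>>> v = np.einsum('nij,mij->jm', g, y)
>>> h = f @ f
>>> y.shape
(13, 11, 13)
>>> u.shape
(7, 31)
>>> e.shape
(31, 7)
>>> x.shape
(19, 11, 7)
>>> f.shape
(7, 7)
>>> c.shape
()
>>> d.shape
(7, 2)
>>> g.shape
(2, 11, 13)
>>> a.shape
(31, 7, 7)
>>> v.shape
(13, 13)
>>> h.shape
(7, 7)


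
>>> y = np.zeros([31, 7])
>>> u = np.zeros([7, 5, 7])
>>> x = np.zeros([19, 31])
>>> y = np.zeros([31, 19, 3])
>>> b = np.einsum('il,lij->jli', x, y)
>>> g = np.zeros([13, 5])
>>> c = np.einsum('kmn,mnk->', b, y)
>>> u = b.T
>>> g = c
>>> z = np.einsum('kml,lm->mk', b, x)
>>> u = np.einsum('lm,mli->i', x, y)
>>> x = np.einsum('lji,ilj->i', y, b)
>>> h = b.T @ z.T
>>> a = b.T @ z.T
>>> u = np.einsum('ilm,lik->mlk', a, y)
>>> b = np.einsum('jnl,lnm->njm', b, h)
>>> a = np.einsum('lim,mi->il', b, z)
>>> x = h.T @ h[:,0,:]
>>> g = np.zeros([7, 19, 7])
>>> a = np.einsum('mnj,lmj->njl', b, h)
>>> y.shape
(31, 19, 3)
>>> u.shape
(31, 31, 3)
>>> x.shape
(31, 31, 31)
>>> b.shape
(31, 3, 31)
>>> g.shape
(7, 19, 7)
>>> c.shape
()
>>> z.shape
(31, 3)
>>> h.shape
(19, 31, 31)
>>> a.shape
(3, 31, 19)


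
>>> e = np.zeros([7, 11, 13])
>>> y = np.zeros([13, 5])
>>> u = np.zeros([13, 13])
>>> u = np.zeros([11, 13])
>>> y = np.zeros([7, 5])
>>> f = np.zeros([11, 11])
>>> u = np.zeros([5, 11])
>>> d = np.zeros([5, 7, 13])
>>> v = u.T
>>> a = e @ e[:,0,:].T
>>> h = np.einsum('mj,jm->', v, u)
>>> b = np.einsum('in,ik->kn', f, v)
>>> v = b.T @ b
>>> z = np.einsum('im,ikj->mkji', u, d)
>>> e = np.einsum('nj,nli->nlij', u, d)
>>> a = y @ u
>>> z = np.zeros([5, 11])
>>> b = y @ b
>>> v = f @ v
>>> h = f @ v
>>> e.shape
(5, 7, 13, 11)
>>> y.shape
(7, 5)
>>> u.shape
(5, 11)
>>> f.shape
(11, 11)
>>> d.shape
(5, 7, 13)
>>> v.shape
(11, 11)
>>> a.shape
(7, 11)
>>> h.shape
(11, 11)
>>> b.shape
(7, 11)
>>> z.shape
(5, 11)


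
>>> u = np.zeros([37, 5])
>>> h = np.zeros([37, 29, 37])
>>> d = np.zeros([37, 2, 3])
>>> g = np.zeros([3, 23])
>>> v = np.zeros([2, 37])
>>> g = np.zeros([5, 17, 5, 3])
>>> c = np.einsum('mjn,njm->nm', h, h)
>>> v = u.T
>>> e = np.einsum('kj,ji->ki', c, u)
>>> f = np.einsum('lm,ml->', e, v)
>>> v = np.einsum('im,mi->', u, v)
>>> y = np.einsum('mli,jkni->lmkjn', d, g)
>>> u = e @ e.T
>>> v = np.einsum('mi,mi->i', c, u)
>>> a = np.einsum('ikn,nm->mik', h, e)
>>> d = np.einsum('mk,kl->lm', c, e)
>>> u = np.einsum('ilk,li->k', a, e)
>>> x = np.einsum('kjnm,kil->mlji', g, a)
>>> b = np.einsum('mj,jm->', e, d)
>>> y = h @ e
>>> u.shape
(29,)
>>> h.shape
(37, 29, 37)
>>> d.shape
(5, 37)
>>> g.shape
(5, 17, 5, 3)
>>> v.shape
(37,)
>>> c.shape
(37, 37)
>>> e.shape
(37, 5)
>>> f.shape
()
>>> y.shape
(37, 29, 5)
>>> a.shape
(5, 37, 29)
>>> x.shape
(3, 29, 17, 37)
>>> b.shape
()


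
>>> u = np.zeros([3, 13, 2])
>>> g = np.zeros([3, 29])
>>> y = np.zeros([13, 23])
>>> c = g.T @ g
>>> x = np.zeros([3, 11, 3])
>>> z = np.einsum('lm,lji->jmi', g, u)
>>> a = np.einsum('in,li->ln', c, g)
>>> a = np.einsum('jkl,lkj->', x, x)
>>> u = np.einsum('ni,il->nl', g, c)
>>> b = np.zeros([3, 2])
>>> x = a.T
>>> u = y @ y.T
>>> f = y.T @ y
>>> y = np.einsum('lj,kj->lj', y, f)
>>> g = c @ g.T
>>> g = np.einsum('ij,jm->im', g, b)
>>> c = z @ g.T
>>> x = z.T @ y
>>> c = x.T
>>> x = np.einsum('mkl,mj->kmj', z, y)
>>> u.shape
(13, 13)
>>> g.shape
(29, 2)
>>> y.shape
(13, 23)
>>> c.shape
(23, 29, 2)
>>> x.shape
(29, 13, 23)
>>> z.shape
(13, 29, 2)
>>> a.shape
()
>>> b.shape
(3, 2)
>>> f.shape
(23, 23)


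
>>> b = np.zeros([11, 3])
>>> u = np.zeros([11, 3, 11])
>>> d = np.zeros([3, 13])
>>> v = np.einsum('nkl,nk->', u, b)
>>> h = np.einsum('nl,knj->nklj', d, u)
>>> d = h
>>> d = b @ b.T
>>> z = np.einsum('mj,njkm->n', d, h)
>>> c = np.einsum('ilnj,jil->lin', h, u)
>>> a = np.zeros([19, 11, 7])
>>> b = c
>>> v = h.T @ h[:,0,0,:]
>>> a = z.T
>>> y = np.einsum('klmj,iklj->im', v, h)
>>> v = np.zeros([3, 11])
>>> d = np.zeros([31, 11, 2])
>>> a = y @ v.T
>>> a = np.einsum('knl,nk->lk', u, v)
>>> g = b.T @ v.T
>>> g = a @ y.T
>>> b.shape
(11, 3, 13)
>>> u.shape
(11, 3, 11)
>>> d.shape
(31, 11, 2)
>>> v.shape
(3, 11)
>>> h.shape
(3, 11, 13, 11)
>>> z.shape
(3,)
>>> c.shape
(11, 3, 13)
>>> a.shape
(11, 11)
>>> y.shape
(3, 11)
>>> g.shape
(11, 3)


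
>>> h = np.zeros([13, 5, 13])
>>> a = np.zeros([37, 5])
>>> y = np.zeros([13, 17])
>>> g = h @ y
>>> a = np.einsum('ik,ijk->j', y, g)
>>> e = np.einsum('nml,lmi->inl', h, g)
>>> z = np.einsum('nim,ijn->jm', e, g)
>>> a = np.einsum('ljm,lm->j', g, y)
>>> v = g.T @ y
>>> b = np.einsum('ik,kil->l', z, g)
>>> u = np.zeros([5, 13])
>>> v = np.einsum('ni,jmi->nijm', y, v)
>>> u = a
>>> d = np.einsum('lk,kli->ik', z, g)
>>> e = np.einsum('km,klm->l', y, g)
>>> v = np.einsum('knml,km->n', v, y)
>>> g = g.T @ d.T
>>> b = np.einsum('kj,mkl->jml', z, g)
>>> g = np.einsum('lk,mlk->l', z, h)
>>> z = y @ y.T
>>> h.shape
(13, 5, 13)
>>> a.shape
(5,)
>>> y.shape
(13, 17)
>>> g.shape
(5,)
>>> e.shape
(5,)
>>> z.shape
(13, 13)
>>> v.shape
(17,)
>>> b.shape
(13, 17, 17)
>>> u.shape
(5,)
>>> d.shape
(17, 13)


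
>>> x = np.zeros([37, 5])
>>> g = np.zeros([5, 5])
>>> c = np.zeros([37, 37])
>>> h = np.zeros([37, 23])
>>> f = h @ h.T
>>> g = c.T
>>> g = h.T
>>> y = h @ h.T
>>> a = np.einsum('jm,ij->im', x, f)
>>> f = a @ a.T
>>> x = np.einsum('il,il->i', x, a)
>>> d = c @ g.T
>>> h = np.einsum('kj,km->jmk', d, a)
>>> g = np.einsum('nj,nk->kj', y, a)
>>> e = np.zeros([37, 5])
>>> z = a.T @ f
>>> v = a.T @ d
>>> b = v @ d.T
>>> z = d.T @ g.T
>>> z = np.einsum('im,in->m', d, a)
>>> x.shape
(37,)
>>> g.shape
(5, 37)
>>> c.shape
(37, 37)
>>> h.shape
(23, 5, 37)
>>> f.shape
(37, 37)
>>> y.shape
(37, 37)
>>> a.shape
(37, 5)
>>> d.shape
(37, 23)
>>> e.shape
(37, 5)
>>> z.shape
(23,)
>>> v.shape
(5, 23)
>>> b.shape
(5, 37)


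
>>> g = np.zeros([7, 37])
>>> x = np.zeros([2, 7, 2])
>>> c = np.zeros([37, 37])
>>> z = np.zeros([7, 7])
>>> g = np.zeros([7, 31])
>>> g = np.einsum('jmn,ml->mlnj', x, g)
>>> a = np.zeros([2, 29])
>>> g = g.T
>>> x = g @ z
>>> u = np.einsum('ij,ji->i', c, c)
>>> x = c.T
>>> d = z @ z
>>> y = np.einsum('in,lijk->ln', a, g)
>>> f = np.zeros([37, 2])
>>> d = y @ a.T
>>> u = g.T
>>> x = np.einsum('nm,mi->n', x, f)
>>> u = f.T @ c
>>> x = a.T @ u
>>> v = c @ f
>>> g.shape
(2, 2, 31, 7)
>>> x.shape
(29, 37)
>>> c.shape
(37, 37)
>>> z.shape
(7, 7)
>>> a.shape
(2, 29)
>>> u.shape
(2, 37)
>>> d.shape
(2, 2)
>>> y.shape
(2, 29)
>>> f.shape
(37, 2)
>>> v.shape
(37, 2)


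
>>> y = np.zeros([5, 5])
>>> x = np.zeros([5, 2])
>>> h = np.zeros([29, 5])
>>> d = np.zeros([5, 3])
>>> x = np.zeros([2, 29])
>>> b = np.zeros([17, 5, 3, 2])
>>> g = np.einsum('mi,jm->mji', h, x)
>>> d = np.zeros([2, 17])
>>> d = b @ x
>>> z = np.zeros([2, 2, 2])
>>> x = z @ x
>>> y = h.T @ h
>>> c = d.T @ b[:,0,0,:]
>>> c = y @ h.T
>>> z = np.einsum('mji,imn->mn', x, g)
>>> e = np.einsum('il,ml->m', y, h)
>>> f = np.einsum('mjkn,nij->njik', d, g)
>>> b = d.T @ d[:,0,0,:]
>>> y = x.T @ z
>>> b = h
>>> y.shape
(29, 2, 5)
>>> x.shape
(2, 2, 29)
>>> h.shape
(29, 5)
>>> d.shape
(17, 5, 3, 29)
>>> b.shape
(29, 5)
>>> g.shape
(29, 2, 5)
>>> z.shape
(2, 5)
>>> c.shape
(5, 29)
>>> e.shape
(29,)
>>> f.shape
(29, 5, 2, 3)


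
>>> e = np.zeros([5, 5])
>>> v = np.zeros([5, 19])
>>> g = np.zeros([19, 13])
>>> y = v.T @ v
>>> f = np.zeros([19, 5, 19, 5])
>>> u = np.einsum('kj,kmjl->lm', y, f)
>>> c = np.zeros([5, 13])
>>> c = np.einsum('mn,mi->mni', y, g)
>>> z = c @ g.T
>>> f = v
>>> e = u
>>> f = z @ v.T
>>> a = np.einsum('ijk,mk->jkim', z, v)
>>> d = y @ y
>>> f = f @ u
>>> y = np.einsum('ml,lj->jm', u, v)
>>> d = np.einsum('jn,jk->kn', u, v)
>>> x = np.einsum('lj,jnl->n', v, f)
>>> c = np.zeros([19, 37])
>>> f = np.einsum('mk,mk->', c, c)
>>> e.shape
(5, 5)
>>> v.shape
(5, 19)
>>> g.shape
(19, 13)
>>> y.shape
(19, 5)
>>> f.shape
()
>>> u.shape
(5, 5)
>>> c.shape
(19, 37)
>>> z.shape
(19, 19, 19)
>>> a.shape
(19, 19, 19, 5)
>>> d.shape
(19, 5)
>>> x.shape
(19,)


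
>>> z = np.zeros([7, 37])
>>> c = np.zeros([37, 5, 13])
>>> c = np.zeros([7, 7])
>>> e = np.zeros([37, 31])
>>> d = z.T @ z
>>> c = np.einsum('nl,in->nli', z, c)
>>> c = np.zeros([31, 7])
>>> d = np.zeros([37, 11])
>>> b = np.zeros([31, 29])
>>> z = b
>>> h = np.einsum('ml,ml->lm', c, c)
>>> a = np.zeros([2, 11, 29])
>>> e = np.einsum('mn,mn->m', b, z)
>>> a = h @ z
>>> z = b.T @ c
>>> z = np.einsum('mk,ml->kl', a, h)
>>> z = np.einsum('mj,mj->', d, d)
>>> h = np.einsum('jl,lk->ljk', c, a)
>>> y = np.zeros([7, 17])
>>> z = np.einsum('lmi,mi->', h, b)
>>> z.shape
()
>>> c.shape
(31, 7)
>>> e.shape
(31,)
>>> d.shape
(37, 11)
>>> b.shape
(31, 29)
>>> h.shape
(7, 31, 29)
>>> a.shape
(7, 29)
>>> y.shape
(7, 17)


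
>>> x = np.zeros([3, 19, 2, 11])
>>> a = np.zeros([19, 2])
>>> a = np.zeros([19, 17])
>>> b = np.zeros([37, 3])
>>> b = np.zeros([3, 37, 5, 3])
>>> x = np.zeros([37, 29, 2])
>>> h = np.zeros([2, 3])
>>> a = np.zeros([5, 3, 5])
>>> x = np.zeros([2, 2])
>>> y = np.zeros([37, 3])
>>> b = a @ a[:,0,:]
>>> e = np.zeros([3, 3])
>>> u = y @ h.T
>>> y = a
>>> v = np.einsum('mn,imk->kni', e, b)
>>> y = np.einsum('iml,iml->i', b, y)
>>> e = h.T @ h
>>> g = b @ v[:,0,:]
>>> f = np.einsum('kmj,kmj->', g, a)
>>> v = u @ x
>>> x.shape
(2, 2)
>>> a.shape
(5, 3, 5)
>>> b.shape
(5, 3, 5)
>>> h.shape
(2, 3)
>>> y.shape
(5,)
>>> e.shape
(3, 3)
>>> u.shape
(37, 2)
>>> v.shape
(37, 2)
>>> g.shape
(5, 3, 5)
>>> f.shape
()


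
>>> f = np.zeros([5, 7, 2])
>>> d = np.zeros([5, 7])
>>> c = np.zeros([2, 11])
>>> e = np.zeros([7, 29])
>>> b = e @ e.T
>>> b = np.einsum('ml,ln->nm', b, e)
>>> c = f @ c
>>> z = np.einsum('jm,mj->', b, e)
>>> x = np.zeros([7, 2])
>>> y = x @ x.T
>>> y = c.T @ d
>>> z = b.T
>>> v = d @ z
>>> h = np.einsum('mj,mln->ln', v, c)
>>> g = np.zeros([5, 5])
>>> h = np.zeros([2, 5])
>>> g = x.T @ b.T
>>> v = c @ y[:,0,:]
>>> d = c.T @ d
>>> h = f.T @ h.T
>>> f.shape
(5, 7, 2)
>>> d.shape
(11, 7, 7)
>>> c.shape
(5, 7, 11)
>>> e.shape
(7, 29)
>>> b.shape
(29, 7)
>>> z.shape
(7, 29)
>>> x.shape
(7, 2)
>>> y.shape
(11, 7, 7)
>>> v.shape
(5, 7, 7)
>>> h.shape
(2, 7, 2)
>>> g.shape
(2, 29)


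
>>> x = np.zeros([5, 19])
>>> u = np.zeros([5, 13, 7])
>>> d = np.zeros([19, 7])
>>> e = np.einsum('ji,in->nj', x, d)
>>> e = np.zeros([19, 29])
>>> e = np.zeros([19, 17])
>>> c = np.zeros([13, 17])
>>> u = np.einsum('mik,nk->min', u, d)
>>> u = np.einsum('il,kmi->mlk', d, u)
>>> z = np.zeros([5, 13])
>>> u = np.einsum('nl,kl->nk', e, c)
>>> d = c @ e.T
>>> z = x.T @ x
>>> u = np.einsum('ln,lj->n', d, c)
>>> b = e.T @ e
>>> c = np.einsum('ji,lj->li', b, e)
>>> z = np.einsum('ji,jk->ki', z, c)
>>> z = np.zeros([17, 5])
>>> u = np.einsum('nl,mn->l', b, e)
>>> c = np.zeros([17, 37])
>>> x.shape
(5, 19)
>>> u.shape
(17,)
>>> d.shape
(13, 19)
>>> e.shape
(19, 17)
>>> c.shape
(17, 37)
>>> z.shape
(17, 5)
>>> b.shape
(17, 17)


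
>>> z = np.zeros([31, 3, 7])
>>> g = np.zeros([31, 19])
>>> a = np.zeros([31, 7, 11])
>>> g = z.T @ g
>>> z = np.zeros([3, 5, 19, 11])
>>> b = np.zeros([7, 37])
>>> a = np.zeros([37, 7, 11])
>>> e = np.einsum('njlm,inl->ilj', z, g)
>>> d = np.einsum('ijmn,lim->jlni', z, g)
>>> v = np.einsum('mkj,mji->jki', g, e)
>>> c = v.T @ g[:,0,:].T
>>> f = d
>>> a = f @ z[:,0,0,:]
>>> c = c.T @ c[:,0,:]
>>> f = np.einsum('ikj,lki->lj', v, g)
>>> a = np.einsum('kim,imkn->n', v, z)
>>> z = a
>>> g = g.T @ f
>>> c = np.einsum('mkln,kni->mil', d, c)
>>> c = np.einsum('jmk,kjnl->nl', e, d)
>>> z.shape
(11,)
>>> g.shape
(19, 3, 5)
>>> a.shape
(11,)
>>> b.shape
(7, 37)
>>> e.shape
(7, 19, 5)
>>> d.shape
(5, 7, 11, 3)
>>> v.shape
(19, 3, 5)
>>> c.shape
(11, 3)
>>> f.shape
(7, 5)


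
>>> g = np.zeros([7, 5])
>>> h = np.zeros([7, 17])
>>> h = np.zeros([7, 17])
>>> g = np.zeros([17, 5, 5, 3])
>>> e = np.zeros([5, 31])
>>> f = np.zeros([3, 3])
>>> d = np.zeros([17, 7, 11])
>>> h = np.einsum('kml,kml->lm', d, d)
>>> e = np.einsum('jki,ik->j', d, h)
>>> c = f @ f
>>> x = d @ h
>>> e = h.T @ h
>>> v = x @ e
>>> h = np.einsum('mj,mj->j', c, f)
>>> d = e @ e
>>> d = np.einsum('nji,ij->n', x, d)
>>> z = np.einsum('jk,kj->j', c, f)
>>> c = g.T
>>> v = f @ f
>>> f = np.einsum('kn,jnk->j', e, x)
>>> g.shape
(17, 5, 5, 3)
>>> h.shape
(3,)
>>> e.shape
(7, 7)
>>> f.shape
(17,)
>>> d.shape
(17,)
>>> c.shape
(3, 5, 5, 17)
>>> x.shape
(17, 7, 7)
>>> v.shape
(3, 3)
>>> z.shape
(3,)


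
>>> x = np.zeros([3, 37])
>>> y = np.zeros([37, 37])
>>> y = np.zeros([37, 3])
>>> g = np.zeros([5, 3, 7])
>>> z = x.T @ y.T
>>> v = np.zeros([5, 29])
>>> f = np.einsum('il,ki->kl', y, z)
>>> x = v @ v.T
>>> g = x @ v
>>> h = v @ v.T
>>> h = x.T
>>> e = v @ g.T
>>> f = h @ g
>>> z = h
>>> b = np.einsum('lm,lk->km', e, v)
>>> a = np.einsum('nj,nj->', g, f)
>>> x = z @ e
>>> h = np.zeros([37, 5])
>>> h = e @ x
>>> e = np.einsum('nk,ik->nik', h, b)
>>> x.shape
(5, 5)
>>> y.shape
(37, 3)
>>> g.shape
(5, 29)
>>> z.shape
(5, 5)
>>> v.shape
(5, 29)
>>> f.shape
(5, 29)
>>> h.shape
(5, 5)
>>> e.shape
(5, 29, 5)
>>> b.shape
(29, 5)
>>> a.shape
()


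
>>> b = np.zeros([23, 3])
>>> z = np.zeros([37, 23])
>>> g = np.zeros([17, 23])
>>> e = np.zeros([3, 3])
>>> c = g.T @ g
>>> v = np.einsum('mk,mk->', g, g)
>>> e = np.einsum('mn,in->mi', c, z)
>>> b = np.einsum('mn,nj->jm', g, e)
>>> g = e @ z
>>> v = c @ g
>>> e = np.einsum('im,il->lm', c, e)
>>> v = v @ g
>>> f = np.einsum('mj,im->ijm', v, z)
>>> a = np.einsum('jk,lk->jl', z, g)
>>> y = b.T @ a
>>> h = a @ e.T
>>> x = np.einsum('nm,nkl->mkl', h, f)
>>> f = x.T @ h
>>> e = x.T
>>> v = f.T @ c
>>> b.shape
(37, 17)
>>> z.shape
(37, 23)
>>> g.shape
(23, 23)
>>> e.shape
(23, 23, 37)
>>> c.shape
(23, 23)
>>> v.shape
(37, 23, 23)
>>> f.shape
(23, 23, 37)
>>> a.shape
(37, 23)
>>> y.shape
(17, 23)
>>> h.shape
(37, 37)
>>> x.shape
(37, 23, 23)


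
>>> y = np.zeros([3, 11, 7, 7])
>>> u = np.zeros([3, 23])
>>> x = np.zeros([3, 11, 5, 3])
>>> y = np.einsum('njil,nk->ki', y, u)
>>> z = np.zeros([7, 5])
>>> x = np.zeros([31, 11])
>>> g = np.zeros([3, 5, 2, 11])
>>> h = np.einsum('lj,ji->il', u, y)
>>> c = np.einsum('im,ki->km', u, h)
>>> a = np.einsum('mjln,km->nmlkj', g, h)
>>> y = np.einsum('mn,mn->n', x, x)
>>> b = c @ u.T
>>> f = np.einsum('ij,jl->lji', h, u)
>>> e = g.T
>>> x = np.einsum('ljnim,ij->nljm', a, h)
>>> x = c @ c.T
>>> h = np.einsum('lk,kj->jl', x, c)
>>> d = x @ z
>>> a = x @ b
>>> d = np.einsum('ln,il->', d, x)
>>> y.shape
(11,)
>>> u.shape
(3, 23)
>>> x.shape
(7, 7)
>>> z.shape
(7, 5)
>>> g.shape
(3, 5, 2, 11)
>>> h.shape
(23, 7)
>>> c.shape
(7, 23)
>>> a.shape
(7, 3)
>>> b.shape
(7, 3)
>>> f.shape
(23, 3, 7)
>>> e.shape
(11, 2, 5, 3)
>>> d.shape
()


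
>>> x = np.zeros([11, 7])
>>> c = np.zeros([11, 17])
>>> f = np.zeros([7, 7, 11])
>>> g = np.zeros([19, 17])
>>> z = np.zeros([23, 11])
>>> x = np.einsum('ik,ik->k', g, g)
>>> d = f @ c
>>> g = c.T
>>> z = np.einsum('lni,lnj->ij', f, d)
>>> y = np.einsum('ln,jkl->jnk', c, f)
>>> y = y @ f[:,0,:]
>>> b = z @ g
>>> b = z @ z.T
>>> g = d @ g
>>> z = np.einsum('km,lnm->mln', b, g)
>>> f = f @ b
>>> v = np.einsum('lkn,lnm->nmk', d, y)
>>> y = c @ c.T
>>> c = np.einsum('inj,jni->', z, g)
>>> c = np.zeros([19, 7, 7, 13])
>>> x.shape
(17,)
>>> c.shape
(19, 7, 7, 13)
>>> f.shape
(7, 7, 11)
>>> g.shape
(7, 7, 11)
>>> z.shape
(11, 7, 7)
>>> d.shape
(7, 7, 17)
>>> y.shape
(11, 11)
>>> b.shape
(11, 11)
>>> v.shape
(17, 11, 7)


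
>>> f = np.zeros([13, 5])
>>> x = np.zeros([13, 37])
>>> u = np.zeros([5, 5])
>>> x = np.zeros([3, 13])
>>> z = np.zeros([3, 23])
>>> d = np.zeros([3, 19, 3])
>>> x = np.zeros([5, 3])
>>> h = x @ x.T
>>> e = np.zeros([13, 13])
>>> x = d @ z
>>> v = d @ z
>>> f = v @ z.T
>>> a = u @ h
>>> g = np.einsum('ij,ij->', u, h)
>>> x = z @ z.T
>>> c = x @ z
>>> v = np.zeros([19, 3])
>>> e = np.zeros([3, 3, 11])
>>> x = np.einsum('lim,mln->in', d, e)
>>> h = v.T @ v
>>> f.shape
(3, 19, 3)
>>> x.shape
(19, 11)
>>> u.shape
(5, 5)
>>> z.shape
(3, 23)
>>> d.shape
(3, 19, 3)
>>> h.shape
(3, 3)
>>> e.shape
(3, 3, 11)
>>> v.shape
(19, 3)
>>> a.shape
(5, 5)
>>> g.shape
()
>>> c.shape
(3, 23)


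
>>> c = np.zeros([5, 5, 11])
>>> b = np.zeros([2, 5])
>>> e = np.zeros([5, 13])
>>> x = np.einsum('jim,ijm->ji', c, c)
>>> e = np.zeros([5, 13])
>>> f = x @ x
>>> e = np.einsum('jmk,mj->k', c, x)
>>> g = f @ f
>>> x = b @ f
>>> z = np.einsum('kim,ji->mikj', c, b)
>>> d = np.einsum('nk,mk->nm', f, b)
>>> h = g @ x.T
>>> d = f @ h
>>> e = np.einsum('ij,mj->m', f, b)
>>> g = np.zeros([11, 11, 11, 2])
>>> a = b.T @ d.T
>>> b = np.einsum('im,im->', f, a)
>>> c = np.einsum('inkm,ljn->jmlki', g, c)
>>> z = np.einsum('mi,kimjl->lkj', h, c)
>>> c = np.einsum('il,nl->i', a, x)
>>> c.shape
(5,)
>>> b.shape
()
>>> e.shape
(2,)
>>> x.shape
(2, 5)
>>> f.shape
(5, 5)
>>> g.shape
(11, 11, 11, 2)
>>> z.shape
(11, 5, 11)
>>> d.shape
(5, 2)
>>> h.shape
(5, 2)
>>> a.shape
(5, 5)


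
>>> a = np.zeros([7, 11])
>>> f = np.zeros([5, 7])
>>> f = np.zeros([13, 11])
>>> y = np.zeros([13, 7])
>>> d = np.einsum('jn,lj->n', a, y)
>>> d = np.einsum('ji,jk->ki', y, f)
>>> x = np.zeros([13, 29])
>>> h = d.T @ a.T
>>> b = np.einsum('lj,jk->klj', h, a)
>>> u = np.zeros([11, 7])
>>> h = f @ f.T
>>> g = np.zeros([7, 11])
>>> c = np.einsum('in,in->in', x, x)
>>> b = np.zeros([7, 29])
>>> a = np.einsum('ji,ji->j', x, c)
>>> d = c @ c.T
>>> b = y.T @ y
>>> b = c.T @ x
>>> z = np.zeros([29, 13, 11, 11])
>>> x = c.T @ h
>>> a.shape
(13,)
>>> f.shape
(13, 11)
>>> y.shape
(13, 7)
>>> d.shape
(13, 13)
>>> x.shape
(29, 13)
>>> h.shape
(13, 13)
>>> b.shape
(29, 29)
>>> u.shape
(11, 7)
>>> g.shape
(7, 11)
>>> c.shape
(13, 29)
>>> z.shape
(29, 13, 11, 11)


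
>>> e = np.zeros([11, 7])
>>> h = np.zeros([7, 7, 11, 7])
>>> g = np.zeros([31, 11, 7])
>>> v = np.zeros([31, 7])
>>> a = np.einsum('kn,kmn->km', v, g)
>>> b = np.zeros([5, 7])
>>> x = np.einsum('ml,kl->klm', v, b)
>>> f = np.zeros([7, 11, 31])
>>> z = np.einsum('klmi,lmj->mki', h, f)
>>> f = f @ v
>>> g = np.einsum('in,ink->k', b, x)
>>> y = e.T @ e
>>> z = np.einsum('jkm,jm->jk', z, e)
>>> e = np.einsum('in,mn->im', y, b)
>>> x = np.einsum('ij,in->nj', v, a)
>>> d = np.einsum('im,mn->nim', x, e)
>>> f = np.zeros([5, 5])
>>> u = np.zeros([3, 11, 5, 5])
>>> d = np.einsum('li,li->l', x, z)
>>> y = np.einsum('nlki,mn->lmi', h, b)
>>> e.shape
(7, 5)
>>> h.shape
(7, 7, 11, 7)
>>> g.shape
(31,)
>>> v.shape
(31, 7)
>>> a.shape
(31, 11)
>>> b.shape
(5, 7)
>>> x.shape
(11, 7)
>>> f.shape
(5, 5)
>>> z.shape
(11, 7)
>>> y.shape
(7, 5, 7)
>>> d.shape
(11,)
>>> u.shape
(3, 11, 5, 5)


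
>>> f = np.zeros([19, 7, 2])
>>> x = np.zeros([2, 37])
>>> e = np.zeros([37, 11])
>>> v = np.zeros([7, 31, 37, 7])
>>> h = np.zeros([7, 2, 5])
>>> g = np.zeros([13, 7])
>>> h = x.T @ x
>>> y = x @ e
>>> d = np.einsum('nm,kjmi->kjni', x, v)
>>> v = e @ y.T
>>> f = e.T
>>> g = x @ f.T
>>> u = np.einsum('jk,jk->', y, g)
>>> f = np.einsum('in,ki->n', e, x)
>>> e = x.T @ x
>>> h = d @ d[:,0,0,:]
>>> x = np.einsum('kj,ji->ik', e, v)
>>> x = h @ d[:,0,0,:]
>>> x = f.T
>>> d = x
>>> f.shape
(11,)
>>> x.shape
(11,)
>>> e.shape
(37, 37)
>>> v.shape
(37, 2)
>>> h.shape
(7, 31, 2, 7)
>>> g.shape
(2, 11)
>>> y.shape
(2, 11)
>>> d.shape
(11,)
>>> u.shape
()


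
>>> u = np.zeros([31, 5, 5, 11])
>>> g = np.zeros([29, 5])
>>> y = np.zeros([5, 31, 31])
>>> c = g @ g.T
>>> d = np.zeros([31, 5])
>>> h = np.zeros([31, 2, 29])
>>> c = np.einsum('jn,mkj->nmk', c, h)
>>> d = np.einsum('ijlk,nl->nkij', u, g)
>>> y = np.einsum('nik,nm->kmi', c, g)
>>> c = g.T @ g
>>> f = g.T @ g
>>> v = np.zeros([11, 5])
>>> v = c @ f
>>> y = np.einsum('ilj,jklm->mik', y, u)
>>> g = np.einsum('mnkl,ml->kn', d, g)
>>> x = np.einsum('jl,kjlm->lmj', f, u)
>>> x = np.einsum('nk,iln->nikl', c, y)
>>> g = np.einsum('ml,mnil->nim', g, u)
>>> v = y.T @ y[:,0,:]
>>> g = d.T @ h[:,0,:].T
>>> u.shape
(31, 5, 5, 11)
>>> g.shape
(5, 31, 11, 31)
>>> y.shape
(11, 2, 5)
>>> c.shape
(5, 5)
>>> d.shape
(29, 11, 31, 5)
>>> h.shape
(31, 2, 29)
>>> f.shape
(5, 5)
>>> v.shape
(5, 2, 5)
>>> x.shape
(5, 11, 5, 2)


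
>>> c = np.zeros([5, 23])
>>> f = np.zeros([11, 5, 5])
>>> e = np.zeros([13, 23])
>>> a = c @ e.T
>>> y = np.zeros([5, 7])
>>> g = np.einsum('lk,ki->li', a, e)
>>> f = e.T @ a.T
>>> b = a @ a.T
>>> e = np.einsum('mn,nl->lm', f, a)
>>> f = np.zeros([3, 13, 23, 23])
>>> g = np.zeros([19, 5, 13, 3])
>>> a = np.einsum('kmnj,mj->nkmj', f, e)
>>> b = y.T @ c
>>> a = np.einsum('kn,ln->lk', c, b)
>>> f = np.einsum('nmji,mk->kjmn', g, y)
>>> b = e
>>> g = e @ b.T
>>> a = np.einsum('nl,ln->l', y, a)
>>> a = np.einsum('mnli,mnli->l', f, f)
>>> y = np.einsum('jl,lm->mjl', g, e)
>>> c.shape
(5, 23)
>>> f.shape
(7, 13, 5, 19)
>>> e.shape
(13, 23)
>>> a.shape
(5,)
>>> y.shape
(23, 13, 13)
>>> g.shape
(13, 13)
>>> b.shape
(13, 23)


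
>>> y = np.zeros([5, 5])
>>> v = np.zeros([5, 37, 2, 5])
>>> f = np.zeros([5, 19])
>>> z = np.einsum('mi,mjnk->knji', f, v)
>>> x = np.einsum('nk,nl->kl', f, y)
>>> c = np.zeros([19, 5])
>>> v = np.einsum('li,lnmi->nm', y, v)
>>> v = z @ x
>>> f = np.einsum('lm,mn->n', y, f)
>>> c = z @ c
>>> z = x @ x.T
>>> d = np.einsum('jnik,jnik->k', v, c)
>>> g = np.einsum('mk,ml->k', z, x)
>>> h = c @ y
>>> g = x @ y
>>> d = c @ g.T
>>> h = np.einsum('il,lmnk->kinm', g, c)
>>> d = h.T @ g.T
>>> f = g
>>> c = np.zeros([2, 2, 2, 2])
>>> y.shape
(5, 5)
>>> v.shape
(5, 2, 37, 5)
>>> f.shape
(19, 5)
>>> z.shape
(19, 19)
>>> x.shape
(19, 5)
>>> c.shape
(2, 2, 2, 2)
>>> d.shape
(2, 37, 19, 19)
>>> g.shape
(19, 5)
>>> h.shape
(5, 19, 37, 2)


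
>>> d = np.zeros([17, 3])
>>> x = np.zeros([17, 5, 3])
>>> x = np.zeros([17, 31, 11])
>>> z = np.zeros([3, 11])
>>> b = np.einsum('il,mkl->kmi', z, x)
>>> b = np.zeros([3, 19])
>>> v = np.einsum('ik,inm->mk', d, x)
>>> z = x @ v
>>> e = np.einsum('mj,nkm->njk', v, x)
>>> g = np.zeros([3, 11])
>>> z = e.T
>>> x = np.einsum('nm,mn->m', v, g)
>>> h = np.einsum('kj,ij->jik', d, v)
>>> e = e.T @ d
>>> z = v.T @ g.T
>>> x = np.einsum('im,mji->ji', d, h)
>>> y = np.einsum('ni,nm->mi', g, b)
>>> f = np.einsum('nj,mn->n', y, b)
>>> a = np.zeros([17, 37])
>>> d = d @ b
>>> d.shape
(17, 19)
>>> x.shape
(11, 17)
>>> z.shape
(3, 3)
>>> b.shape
(3, 19)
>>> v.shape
(11, 3)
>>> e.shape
(31, 3, 3)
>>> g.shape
(3, 11)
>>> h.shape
(3, 11, 17)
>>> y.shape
(19, 11)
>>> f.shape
(19,)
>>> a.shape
(17, 37)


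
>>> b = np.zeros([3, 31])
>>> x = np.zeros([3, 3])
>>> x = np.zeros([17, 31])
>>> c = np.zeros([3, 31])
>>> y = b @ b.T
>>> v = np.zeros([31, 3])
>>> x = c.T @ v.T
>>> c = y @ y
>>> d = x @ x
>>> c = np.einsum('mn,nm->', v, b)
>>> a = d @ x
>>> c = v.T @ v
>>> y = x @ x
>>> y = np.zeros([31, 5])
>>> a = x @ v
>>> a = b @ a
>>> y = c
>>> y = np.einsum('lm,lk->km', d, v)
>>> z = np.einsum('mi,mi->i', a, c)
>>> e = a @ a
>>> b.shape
(3, 31)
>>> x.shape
(31, 31)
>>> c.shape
(3, 3)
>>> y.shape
(3, 31)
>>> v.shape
(31, 3)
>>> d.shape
(31, 31)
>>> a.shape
(3, 3)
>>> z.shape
(3,)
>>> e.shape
(3, 3)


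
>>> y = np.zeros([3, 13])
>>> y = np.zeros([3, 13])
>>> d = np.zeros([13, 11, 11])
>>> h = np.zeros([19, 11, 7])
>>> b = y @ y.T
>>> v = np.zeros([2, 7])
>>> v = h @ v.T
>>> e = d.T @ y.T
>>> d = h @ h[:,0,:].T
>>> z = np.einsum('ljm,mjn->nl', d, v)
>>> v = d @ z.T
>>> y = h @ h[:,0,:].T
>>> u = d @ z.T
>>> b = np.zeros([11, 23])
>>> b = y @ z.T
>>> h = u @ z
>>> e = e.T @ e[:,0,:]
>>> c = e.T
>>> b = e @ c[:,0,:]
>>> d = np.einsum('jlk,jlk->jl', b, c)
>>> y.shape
(19, 11, 19)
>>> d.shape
(3, 11)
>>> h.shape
(19, 11, 19)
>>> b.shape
(3, 11, 3)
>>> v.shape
(19, 11, 2)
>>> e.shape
(3, 11, 3)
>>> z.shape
(2, 19)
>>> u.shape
(19, 11, 2)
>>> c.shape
(3, 11, 3)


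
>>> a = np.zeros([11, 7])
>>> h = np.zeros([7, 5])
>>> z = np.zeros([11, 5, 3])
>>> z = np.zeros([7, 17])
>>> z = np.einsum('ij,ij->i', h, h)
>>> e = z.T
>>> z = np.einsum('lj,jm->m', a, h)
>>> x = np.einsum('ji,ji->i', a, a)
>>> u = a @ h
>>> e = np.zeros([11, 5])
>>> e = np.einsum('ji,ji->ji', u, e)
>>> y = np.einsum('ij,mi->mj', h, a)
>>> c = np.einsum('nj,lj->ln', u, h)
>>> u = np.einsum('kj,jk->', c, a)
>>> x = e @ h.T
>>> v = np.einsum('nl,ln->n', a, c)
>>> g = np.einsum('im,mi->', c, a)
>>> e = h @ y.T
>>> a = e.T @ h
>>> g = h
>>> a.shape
(11, 5)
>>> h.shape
(7, 5)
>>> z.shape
(5,)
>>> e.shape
(7, 11)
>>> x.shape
(11, 7)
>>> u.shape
()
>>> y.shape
(11, 5)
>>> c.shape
(7, 11)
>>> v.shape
(11,)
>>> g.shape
(7, 5)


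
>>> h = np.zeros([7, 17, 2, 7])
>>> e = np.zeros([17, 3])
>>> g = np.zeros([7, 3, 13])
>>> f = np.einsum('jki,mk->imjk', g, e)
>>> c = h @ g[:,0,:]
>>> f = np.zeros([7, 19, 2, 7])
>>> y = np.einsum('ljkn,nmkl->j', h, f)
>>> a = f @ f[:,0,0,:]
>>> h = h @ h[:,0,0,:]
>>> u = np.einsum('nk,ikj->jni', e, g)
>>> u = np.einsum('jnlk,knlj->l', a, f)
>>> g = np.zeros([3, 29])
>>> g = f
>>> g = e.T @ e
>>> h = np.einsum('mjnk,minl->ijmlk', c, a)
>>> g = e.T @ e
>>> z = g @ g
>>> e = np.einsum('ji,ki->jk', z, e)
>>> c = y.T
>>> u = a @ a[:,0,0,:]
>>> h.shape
(19, 17, 7, 7, 13)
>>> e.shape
(3, 17)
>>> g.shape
(3, 3)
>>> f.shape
(7, 19, 2, 7)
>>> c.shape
(17,)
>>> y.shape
(17,)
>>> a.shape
(7, 19, 2, 7)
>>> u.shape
(7, 19, 2, 7)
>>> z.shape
(3, 3)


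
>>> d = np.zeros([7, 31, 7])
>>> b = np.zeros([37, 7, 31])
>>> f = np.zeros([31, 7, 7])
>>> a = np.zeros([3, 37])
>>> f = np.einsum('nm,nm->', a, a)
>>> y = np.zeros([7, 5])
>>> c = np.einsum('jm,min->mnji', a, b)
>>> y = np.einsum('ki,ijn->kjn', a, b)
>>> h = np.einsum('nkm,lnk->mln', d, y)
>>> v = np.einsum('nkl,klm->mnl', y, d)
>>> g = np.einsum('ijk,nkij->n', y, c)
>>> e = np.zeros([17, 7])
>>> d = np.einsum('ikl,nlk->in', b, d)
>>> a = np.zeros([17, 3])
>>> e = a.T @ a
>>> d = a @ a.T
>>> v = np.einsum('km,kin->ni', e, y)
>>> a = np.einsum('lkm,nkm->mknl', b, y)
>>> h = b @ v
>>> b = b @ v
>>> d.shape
(17, 17)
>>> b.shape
(37, 7, 7)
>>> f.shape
()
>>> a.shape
(31, 7, 3, 37)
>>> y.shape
(3, 7, 31)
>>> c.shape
(37, 31, 3, 7)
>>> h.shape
(37, 7, 7)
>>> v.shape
(31, 7)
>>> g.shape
(37,)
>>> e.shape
(3, 3)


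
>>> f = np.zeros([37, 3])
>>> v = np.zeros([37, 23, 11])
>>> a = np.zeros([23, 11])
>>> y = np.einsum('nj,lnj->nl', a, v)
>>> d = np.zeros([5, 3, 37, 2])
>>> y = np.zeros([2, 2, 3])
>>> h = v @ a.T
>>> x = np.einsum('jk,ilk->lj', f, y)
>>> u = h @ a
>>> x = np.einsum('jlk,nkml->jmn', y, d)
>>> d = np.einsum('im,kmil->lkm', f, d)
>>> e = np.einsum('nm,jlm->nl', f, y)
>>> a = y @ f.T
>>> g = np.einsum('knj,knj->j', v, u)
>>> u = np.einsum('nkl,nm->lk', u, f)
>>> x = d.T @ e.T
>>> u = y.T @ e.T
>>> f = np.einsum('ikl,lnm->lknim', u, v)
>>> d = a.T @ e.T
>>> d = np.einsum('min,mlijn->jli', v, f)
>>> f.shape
(37, 2, 23, 3, 11)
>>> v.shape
(37, 23, 11)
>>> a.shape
(2, 2, 37)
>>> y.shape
(2, 2, 3)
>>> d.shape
(3, 2, 23)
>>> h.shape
(37, 23, 23)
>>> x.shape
(3, 5, 37)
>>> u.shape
(3, 2, 37)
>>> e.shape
(37, 2)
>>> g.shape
(11,)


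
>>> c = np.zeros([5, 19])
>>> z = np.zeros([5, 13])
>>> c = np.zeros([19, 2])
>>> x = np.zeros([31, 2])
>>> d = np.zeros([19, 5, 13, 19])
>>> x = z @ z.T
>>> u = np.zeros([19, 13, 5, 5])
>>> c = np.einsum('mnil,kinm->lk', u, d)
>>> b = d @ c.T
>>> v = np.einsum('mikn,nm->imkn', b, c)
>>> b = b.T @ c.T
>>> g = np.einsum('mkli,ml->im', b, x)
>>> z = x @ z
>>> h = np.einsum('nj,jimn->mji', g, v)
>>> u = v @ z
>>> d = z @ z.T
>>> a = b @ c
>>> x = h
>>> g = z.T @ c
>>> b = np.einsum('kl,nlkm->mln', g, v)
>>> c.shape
(5, 19)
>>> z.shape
(5, 13)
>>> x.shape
(13, 5, 19)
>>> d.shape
(5, 5)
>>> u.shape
(5, 19, 13, 13)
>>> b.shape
(5, 19, 5)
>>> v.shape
(5, 19, 13, 5)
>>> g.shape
(13, 19)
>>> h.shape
(13, 5, 19)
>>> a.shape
(5, 13, 5, 19)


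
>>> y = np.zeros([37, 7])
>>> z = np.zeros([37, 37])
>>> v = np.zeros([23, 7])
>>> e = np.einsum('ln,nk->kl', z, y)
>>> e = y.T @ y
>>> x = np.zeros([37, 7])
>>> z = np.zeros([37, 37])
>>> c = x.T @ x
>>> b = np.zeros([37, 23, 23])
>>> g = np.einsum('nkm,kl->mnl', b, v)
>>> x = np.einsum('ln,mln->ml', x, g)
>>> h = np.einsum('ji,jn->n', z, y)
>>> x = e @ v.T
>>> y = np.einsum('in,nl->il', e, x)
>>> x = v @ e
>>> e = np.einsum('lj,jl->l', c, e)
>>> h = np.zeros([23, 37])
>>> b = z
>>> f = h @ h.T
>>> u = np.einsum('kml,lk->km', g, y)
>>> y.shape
(7, 23)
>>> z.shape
(37, 37)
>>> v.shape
(23, 7)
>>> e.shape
(7,)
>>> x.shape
(23, 7)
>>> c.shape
(7, 7)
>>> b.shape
(37, 37)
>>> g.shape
(23, 37, 7)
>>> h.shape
(23, 37)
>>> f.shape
(23, 23)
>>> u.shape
(23, 37)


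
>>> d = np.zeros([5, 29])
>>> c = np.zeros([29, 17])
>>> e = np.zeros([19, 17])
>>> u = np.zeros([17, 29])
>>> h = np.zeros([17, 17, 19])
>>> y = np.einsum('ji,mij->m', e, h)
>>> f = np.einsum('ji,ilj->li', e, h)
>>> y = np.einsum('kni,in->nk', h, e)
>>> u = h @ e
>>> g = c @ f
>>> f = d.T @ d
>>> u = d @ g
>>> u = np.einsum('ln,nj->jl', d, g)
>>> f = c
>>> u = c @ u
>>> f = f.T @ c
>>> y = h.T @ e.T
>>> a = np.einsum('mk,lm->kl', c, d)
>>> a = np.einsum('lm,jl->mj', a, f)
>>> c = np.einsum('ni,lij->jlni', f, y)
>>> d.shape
(5, 29)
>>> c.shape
(19, 19, 17, 17)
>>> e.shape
(19, 17)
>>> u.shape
(29, 5)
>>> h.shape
(17, 17, 19)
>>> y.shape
(19, 17, 19)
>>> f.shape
(17, 17)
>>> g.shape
(29, 17)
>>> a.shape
(5, 17)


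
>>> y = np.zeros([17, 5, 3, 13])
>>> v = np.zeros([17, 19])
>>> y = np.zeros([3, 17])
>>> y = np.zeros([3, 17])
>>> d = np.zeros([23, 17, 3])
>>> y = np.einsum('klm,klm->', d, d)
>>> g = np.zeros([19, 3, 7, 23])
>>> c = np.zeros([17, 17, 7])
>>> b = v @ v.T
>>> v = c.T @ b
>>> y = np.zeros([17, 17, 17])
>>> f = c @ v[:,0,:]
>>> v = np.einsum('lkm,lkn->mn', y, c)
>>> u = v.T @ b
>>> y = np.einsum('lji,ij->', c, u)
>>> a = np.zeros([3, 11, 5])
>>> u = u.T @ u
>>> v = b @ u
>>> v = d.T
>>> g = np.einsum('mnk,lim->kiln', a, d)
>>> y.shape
()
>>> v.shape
(3, 17, 23)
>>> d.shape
(23, 17, 3)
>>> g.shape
(5, 17, 23, 11)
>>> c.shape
(17, 17, 7)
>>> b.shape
(17, 17)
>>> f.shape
(17, 17, 17)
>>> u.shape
(17, 17)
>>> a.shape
(3, 11, 5)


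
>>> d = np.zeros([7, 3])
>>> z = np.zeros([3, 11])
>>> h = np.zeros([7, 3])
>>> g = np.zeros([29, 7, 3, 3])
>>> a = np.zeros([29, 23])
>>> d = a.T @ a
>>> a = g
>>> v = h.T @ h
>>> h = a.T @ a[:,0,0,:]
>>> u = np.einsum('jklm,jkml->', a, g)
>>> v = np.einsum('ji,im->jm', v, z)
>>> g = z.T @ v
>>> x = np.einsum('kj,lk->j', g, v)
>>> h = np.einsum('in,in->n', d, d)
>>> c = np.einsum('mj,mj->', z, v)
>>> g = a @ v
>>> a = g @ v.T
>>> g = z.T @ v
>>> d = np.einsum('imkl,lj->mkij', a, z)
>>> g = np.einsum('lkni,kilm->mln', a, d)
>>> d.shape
(7, 3, 29, 11)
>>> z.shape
(3, 11)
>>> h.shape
(23,)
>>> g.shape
(11, 29, 3)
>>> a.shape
(29, 7, 3, 3)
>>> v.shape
(3, 11)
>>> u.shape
()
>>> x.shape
(11,)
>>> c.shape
()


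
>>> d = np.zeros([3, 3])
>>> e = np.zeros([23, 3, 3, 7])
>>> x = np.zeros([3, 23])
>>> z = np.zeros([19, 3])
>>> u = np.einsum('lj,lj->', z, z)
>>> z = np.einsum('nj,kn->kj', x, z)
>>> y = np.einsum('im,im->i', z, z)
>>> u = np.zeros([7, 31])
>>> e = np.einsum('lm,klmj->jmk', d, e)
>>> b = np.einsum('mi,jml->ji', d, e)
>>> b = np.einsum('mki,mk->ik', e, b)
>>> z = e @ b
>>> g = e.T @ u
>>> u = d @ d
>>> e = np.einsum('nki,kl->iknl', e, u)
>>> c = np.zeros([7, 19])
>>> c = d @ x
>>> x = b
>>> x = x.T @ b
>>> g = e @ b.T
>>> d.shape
(3, 3)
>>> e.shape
(23, 3, 7, 3)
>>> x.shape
(3, 3)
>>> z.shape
(7, 3, 3)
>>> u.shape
(3, 3)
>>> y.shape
(19,)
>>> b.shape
(23, 3)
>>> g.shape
(23, 3, 7, 23)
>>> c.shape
(3, 23)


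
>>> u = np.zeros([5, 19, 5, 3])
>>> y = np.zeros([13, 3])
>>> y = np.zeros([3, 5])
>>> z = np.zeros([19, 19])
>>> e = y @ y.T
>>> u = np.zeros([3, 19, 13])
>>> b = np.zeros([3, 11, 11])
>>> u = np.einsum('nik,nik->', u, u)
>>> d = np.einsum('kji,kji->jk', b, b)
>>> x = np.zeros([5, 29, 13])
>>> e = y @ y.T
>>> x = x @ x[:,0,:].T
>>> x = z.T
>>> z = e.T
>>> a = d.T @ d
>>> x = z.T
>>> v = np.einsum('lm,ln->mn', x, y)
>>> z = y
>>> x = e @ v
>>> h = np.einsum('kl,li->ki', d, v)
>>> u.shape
()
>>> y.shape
(3, 5)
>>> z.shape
(3, 5)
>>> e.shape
(3, 3)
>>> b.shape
(3, 11, 11)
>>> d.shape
(11, 3)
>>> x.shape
(3, 5)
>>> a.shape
(3, 3)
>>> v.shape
(3, 5)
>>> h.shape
(11, 5)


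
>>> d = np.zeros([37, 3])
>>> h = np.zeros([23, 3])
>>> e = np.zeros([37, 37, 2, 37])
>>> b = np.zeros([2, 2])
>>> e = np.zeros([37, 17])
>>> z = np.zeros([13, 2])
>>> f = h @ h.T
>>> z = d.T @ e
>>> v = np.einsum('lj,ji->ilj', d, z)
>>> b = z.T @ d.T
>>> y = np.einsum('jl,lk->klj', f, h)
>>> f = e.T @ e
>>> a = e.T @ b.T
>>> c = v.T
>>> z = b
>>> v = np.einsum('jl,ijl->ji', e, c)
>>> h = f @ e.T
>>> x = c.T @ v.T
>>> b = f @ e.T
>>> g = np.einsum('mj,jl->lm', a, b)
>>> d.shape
(37, 3)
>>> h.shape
(17, 37)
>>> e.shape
(37, 17)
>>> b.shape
(17, 37)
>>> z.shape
(17, 37)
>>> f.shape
(17, 17)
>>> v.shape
(37, 3)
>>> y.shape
(3, 23, 23)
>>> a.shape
(17, 17)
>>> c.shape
(3, 37, 17)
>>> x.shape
(17, 37, 37)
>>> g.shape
(37, 17)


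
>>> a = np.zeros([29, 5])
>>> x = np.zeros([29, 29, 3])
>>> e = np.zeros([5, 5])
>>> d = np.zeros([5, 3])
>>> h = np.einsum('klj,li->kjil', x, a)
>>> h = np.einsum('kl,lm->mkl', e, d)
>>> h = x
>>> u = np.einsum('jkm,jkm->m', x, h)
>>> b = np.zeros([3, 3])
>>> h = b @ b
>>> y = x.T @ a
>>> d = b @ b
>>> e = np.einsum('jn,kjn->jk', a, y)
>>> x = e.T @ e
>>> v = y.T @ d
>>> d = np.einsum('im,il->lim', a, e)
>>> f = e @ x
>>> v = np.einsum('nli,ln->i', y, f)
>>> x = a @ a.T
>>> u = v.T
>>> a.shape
(29, 5)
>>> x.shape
(29, 29)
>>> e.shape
(29, 3)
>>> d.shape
(3, 29, 5)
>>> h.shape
(3, 3)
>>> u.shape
(5,)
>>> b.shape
(3, 3)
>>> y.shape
(3, 29, 5)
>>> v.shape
(5,)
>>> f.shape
(29, 3)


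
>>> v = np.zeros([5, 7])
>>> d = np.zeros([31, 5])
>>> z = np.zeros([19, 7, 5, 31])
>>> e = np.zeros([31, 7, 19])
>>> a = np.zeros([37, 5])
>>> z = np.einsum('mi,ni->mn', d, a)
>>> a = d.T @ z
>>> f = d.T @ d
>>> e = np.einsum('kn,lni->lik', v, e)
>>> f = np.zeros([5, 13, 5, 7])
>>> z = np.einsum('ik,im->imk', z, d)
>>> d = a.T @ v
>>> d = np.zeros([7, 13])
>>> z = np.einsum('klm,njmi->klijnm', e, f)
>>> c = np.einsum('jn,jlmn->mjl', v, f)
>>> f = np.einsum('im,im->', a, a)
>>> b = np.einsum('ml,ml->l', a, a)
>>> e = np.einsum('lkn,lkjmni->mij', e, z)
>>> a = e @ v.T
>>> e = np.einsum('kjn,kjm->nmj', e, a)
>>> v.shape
(5, 7)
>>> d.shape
(7, 13)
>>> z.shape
(31, 19, 7, 13, 5, 5)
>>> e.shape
(7, 5, 5)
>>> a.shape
(13, 5, 5)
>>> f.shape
()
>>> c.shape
(5, 5, 13)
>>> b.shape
(37,)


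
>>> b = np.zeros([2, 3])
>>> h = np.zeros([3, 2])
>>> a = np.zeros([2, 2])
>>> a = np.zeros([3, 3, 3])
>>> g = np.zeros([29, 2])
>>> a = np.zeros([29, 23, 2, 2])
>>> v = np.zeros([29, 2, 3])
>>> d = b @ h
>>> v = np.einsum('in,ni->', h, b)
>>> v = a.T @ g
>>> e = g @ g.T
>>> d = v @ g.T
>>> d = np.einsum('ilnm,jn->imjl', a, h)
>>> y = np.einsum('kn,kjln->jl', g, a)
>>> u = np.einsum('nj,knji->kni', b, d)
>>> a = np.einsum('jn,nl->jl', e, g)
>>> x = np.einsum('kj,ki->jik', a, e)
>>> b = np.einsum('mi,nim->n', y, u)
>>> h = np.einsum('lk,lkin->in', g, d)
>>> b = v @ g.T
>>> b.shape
(2, 2, 23, 29)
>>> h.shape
(3, 23)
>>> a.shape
(29, 2)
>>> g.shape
(29, 2)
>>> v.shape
(2, 2, 23, 2)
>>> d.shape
(29, 2, 3, 23)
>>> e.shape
(29, 29)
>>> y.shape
(23, 2)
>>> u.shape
(29, 2, 23)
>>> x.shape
(2, 29, 29)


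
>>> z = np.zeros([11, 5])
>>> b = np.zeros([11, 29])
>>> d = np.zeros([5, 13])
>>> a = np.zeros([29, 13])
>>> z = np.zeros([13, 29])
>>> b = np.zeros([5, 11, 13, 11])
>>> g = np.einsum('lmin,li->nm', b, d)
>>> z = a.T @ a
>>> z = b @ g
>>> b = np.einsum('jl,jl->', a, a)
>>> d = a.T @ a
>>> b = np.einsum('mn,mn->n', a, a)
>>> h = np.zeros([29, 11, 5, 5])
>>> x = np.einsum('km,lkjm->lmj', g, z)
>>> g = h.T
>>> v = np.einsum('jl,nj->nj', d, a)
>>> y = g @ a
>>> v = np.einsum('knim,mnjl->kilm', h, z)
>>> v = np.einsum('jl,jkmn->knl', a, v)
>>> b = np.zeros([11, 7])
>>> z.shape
(5, 11, 13, 11)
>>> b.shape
(11, 7)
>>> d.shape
(13, 13)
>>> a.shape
(29, 13)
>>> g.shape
(5, 5, 11, 29)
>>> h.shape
(29, 11, 5, 5)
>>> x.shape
(5, 11, 13)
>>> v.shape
(5, 5, 13)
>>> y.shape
(5, 5, 11, 13)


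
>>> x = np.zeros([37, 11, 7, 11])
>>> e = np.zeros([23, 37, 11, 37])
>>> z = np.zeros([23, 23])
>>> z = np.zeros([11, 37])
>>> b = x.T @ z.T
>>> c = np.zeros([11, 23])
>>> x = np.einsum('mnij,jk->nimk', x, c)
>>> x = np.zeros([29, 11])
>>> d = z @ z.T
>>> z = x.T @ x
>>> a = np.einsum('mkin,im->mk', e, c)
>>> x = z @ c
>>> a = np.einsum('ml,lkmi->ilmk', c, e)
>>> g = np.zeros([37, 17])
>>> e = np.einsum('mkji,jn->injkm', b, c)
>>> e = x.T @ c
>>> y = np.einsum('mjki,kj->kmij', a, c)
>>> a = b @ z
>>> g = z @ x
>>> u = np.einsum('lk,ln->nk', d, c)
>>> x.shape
(11, 23)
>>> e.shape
(23, 23)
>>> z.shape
(11, 11)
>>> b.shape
(11, 7, 11, 11)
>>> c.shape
(11, 23)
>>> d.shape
(11, 11)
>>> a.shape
(11, 7, 11, 11)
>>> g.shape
(11, 23)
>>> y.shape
(11, 37, 37, 23)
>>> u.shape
(23, 11)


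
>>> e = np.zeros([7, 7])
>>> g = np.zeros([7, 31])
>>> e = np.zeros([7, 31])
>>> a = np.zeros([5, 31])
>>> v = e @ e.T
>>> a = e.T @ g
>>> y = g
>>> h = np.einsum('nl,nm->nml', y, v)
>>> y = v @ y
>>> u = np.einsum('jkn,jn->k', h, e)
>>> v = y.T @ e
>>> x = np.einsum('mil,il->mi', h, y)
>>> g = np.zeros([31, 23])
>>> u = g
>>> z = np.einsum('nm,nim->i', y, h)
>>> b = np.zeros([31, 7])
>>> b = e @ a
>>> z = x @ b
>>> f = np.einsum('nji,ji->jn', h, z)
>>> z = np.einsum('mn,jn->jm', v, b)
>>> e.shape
(7, 31)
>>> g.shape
(31, 23)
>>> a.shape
(31, 31)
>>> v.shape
(31, 31)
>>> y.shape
(7, 31)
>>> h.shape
(7, 7, 31)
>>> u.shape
(31, 23)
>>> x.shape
(7, 7)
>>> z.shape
(7, 31)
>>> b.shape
(7, 31)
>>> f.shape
(7, 7)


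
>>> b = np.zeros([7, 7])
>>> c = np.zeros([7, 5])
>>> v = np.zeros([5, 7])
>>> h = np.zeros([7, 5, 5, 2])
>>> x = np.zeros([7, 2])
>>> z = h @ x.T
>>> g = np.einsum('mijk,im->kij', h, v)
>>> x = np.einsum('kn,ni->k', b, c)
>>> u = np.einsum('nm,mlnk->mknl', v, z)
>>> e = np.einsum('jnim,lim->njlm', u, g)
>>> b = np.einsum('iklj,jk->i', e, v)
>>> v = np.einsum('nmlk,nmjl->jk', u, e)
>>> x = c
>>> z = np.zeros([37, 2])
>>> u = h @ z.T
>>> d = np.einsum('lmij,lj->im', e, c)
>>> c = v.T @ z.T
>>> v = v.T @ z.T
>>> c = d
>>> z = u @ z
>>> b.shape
(7,)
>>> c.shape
(2, 7)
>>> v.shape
(5, 37)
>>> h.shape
(7, 5, 5, 2)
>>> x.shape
(7, 5)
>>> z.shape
(7, 5, 5, 2)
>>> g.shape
(2, 5, 5)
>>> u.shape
(7, 5, 5, 37)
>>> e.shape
(7, 7, 2, 5)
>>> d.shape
(2, 7)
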